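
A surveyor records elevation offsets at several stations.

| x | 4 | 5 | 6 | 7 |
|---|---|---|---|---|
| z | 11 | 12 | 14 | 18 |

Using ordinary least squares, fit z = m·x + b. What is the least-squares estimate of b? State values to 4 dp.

MᵀM·[m, b]ᵀ = Mᵀz reads: 126·m + 22·b = 314;  22·m + 4·b = 55.
Eliminating b: 4·(row 1) − 22·(row 2) gives 20·m = 4·314 − 22·55 = 46, so m = 23/10.
Then b = (55 − 22·(23/10))/4 = 11/10.

b = 1.1000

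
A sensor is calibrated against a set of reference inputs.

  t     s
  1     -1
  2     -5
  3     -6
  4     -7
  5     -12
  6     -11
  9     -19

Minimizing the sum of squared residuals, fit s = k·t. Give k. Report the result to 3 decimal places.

k = -2.058

Normal-equation sums: Σt·t = 172.
For Aᵀs: Σt·s = -354.
Normal equations: [[172]]·[k]ᵀ = [-354]ᵀ.
Hence k = -354 / 172 ≈ -2.05814.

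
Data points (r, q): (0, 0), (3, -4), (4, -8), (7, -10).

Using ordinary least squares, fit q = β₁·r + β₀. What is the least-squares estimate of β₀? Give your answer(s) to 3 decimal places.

β₀ = -0.320

Setting ∂/∂β₁ … = 0 gives: 74·β₁ + 14·β₀ = -114;  14·β₁ + 4·β₀ = -22.
Eliminating β₀: 4·(row 1) − 14·(row 2) gives 100·β₁ = 4·(-114) − 14·(-22) = -148, so β₁ = -37/25.
Then β₀ = ((-22) − 14·(-37/25))/4 = -8/25.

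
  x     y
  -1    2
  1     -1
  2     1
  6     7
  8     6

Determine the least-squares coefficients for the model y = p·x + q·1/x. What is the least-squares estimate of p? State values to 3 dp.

Entries of AᵀA: Σx·x = 106, Σx·1/x = 5, Σ1/x·1/x = 1321/576.
And Σx·y = 89, Σ1/x·y = -7/12.
So AᵀA·[p, q]ᵀ = Aᵀy: [[106, 5]; [5, 1321/576]]·[p, q]ᵀ = [89, -7/12]ᵀ.
Determinant 106·(1321/576) − 5² = 62813/288.
p = (89·(1321/576) − 5·(-7/12))/(62813/288) = 119249/125626; q = (106·(-7/12) − 5·89)/(62813/288) = -145968/62813.

p = 0.949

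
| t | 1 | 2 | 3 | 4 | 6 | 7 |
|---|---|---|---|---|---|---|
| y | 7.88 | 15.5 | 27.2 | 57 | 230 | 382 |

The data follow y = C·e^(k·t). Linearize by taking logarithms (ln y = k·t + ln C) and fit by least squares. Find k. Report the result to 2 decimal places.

With ln yᵢ as the transformed response and tᵢ as the regressor:
AᵀA = [[115.0000, 23.0000]; [23.0000, 6]], rhs = [107.8743, 23.5349]ᵀ  (here Σt = 23.0000, Σ(t)² = 115.0000, Σln y = 23.5349, Σt·ln y = 107.8743).
Solving (det = 161.0000): k = 0.65803, ln C = 1.40006.

k = 0.66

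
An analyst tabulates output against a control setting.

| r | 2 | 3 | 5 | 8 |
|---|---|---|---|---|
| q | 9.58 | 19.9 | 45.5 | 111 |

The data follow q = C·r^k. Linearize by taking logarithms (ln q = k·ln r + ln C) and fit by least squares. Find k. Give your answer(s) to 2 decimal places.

With ln qᵢ as the transformed response and ln rᵢ as the regressor:
Sums: Σln r = 5.4806, Σ(ln r)² = 8.6018, Σln q = 13.7776, Σln r·ln q = 20.7895.
Normal system: [[8.6018, 5.4806]; [5.4806, 4]]·[k, ln C]ᵀ = [20.7895, 13.7776]ᵀ.
Δ = 8.6018·4 − (5.4806)² = 4.3697; k = (20.7895·4 − 5.4806·13.7776)/4.3697 = 1.75018, ln C = (8.6018·13.7776 − 5.4806·20.7895)/4.3697 = 1.04639.

k = 1.75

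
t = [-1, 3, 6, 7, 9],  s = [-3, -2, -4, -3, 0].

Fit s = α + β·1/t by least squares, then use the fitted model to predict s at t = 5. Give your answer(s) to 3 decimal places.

Sums needed: Σ1 = 5, Σ1/t = -31/126, Σ1/t·1/t = 18601/15876.
For Xᵀs: Σs = -12, Σ1/t·s = 26/21.
Normal equations: [[5, -31/126]; [-31/126, 18601/15876]]·[α, β]ᵀ = [-12, 26/21]ᵀ.
Δ = 5·(18601/15876) − (-31/126)² = 23011/3969.
α = ((-12)·(18601/15876) − (-31/126)·(26/21))/(23011/3969) = -54594/23011; β = (5·(26/21) − (-31/126)·(-12))/(23011/3969) = 12852/23011.
At t = 5: ŝ = (-54594/23011)·(1) + (12852/23011)·(1/5) = -260118/115055.

ŝ = -2.261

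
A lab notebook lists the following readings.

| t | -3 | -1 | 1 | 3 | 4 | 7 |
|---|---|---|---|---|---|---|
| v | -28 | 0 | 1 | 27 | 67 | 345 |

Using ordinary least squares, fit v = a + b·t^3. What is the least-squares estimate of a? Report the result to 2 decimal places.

a = 0.43

Entries of MᵀM: Σ1 = 6, Σt^3 = 407, Σt^3·t^3 = 123205.
For Mᵀv: Σv = 412, Σt^3·v = 124109.
MᵀM·[a, b]ᵀ = Mᵀv becomes [[6, 407]; [407, 123205]]·[a, b]ᵀ = [412, 124109]ᵀ.
Eliminating b: 123205·(row 1) − 407·(row 2) gives 573581·a = 123205·412 − 407·124109 = 248097, so a = 248097/573581.
Then b = (124109 − 407·(248097/573581))/123205 = 576970/573581.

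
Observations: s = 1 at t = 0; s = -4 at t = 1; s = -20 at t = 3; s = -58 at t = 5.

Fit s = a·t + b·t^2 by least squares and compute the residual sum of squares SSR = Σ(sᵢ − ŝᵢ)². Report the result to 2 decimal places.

The normal system MᵀM·[a, b]ᵀ = Mᵀs is [[35, 153]; [153, 707]]·[a, b]ᵀ = [-354, -1634]ᵀ.
det = 35·707 − 153² = 1336.
a = ((-354)·707 − 153·(-1634))/1336 = -69/334; b = (35·(-1634) − 153·(-354))/1336 = -757/334.
Residuals: 1, -255/167, 170/167, -51/167; SSR = 745/167.

SSR = 4.46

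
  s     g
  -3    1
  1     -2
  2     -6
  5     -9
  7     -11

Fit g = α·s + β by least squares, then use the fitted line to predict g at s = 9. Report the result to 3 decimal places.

ĝ = -13.672

From the data, Σs·s = 88, Σs = 12, Σ1 = 5.
And Σs·g = -139, Σg = -27.
Δ = 88·5 − 12² = 296.
α = ((-139)·5 − 12·(-27))/296 = -371/296; β = (88·(-27) − 12·(-139))/296 = -177/74.
At s = 9: ĝ = (-371/296)·(9) + (-177/74)·(1) = -4047/296.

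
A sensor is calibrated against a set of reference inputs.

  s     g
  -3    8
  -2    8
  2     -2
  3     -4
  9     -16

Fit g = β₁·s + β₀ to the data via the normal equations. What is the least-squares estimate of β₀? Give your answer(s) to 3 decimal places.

Compute the Gram sums: Σs·s = 107, Σs = 9, Σ1 = 5.
Right-hand side: Σs·g = -200, Σg = -6.
Eliminating β₀: 5·(row 1) − 9·(row 2) gives 454·β₁ = 5·(-200) − 9·(-6) = -946, so β₁ = -473/227.
Then β₀ = ((-6) − 9·(-473/227))/5 = 579/227.

β₀ = 2.551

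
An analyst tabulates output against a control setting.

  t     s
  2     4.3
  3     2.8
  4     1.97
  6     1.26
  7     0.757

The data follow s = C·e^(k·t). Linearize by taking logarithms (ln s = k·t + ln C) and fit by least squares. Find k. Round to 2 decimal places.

k = -0.32

Linearized form: ln s = k·t + ln C. From the 5 transformed points,
XᵀX = [[114.0000, 22.0000]; [22.0000, 5]], rhs = [8.1561, 3.1190]ᵀ  (here Σt = 22.0000, Σ(t)² = 114.0000, Σln s = 3.1190, Σt·ln s = 8.1561).
Solving (det = 86.0000): k = -0.32369, ln C = 2.04802.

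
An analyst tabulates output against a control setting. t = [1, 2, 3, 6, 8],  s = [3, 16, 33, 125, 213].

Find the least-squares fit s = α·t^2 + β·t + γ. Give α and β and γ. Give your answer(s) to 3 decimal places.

α = 2.896, β = 4.005, γ = -4.039

From the data, Σt^2·t^2 = 5490, Σt^2·t = 764, Σt^2 = 114, Σt·t = 114, Σt = 20, Σ1 = 5.
And Σt^2·s = 18496, Σt·s = 2588, Σs = 390.
Normal equations: [[5490, 764, 114]; [764, 114, 20]; [114, 20, 5]]·[α, β, γ]ᵀ = [18496, 2588, 390]ᵀ.
Row-reducing yields α = 12390/4279, β = 1558/389, γ = -17282/4279.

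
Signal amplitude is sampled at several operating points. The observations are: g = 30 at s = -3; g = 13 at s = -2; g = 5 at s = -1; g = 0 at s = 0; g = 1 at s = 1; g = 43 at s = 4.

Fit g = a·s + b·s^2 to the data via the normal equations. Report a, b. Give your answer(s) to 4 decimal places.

With design matrix X, XᵀX = [[31, 29]; [29, 355]] and Xᵀg = [52, 1016]ᵀ.
Determinant 31·355 − 29² = 10164.
a = (52·355 − 29·1016)/10164 = -131/121; b = (31·1016 − 29·52)/10164 = 357/121.

a = -1.0826, b = 2.9504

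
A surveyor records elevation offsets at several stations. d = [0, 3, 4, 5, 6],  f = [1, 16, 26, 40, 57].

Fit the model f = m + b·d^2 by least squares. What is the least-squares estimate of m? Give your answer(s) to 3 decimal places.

Setting ∂/∂m … = 0 gives: 5·m + 86·b = 140;  86·m + 2258·b = 3612.
Determinant 5·2258 − 86² = 3894.
m = (140·2258 − 86·3612)/3894 = 2744/1947; b = (5·3612 − 86·140)/3894 = 3010/1947.

m = 1.409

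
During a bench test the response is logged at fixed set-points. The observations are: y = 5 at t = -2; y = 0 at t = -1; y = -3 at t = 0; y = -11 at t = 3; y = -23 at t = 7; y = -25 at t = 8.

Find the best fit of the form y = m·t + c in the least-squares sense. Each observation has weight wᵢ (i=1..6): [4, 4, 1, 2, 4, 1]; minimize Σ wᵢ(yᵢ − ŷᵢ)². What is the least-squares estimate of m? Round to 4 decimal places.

m = -2.9835

Forming MᵀWM = [[298, 30]; [30, 16]] and MᵀWy = [-950, -122]ᵀ gives MᵀWM·[m, c]ᵀ = MᵀWy.
Determinant 298·16 − 30² = 3868.
m = ((-950)·16 − 30·(-122))/3868 = -2885/967; c = (298·(-122) − 30·(-950))/3868 = -1964/967.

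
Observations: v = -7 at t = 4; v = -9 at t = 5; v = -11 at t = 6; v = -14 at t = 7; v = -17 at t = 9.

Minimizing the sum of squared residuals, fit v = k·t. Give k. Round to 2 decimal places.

Sums needed: Σt·t = 207.
For Aᵀv: Σt·v = -390.
k = (-390)/207 = -1.88406.

k = -1.88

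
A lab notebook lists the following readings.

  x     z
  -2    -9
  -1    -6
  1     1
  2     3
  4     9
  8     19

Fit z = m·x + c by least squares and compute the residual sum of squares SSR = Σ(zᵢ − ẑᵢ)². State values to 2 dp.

SSR = 2.27

AᵀA·[m, c]ᵀ = Aᵀz reads: 90·m + 12·c = 219;  12·m + 6·c = 17.
det = 90·6 − 12² = 396.
m = (219·6 − 12·17)/396 = 185/66; c = (90·17 − 12·219)/396 = -61/22.
Residuals: -41/66, -14/33, 32/33, 1/6, 37/66, -43/66; SSR = 25/11.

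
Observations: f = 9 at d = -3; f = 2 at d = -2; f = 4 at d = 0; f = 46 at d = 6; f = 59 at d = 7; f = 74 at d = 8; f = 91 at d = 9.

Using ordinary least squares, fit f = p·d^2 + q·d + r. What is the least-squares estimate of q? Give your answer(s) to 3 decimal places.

q = 1.487

AᵀA·[p, q, r]ᵀ = Aᵀf reads: 14451·p + 1765·q + 243·r = 16743;  1765·p + 243·q + 25·r = 2069;  243·p + 25·q + 7·r = 285.
Row-reducing yields p = 96101/104818, q = 155889/104818, r = 26769/7487.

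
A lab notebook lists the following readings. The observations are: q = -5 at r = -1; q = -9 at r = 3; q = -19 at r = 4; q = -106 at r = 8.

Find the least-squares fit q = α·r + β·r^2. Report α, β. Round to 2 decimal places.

α = 3.39, β = -2.08

Sums needed: Σr·r = 90, Σr·r^2 = 602, Σr^2·r^2 = 4434.
Right-hand side: Σr·q = -946, Σr^2·q = -7174.
So MᵀM·[α, β]ᵀ = Mᵀq: [[90, 602]; [602, 4434]]·[α, β]ᵀ = [-946, -7174]ᵀ.
Δ = 90·4434 − 602² = 36656.
α = ((-946)·4434 − 602·(-7174))/36656 = 15523/4582; β = (90·(-7174) − 602·(-946))/36656 = -9521/4582.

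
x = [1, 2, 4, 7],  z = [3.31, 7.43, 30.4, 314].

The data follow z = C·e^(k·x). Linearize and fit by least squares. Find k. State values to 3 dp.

k = 0.754

Taking logs, ln z = k·x + ln C, so regress ln z on x.
Sums: Σx = 14.0000, Σ(x)² = 70.0000, Σln z = 12.3663, Σx·ln z = 59.1115.
Normal system: [[70.0000, 14.0000]; [14.0000, 4]]·[k, ln C]ᵀ = [59.1115, 12.3663]ᵀ.
Slope k = (n·Σx·ln z − Σx·Σln z)/(n·Σ(x)² − (Σx)²) = (4·59.1115 − 14.0000·12.3663)/84.0000 = 0.75378; ln C = (Σln z − k·Σx)/n = 0.45334.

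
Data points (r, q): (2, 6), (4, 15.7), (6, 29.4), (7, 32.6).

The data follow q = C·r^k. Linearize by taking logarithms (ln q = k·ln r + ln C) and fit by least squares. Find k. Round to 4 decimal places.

k = 1.3869

Taking logs, ln q = k·ln r + ln C, so regress ln q on ln r.
AᵀA = [[9.3992, 5.8171]; [5.8171, 4]], rhs = [17.8974, 11.4107]ᵀ  (here Σln r = 5.8171, Σ(ln r)² = 9.3992, Σln q = 11.4107, Σln r·ln q = 17.8974).
Slope k = (n·Σln r·ln q − Σln r·Σln q)/(n·Σ(ln r)² − (Σln r)²) = (4·17.8974 − 5.8171·11.4107)/3.7582 = 1.38691; ln C = (Σln q − k·Σln r)/n = 0.83572.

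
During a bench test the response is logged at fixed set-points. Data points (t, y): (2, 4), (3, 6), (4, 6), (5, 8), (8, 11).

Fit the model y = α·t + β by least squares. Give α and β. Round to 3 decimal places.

Sums needed: Σt·t = 118, Σt = 22, Σ1 = 5.
Right-hand side: Σt·y = 178, Σy = 35.
AᵀA·[α, β]ᵀ = Aᵀy becomes [[118, 22]; [22, 5]]·[α, β]ᵀ = [178, 35]ᵀ.
det = 118·5 − 22² = 106.
α = (178·5 − 22·35)/106 = 60/53; β = (118·35 − 22·178)/106 = 107/53.

α = 1.132, β = 2.019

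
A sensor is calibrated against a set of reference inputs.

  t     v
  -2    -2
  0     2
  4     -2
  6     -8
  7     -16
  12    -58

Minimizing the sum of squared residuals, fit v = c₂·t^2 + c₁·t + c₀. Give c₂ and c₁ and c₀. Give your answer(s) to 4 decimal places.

Setting ∂/∂c₂ … = 0 gives: 24705·c₂ + 2343·c₁ + 249·c₀ = -9464;  2343·c₂ + 249·c₁ + 27·c₀ = -860;  249·c₂ + 27·c₁ + 6·c₀ = -84.
Row-reducing yields c₂ = -5765/11262, c₁ = 21169/18770, c₀ = 61058/28155.

c₂ = -0.5119, c₁ = 1.1278, c₀ = 2.1686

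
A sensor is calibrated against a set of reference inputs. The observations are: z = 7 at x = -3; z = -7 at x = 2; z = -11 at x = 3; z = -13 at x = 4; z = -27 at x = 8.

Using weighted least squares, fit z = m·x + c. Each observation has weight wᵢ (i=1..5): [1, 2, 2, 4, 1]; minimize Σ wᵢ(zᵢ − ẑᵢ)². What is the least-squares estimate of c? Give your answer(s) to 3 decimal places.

c = -1.338

Sums needed: Σwᵢ·x·x = 163, Σwᵢ·x = 31, Σwᵢ·1 = 10.
Right-hand side: Σwᵢ·x·z = -539, Σwᵢ·z = -108.
Eliminating c: 10·(row 1) − 31·(row 2) gives 669·m = 10·(-539) − 31·(-108) = -2042, so m = -2042/669.
Then c = ((-108) − 31·(-2042/669))/10 = -895/669.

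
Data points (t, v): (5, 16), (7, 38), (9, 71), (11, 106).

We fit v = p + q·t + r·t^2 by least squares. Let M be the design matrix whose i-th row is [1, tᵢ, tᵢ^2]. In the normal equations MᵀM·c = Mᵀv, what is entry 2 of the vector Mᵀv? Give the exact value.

Entry 2 ↔ basis t, so (Mᵀv)_{2} = Σᵢ (t)·vᵢ = (5)·(16) + (7)·(38) + (9)·(71) + (11)·(106) = 2151.

2151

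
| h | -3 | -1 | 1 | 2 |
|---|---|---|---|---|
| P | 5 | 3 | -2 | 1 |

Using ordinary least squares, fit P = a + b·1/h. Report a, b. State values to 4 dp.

Normal-equation sums: Σ1 = 4, Σ1/h = 1/6, Σ1/h·1/h = 85/36.
Moment sums: ΣP = 7, Σ1/h·P = -37/6.
So XᵀX·[a, b]ᵀ = XᵀP: [[4, 1/6]; [1/6, 85/36]]·[a, b]ᵀ = [7, -37/6]ᵀ.
det = 4·(85/36) − (1/6)² = 113/12.
a = (7·(85/36) − (1/6)·(-37/6))/(113/12) = 632/339; b = (4·(-37/6) − (1/6)·7)/(113/12) = -310/113.

a = 1.8643, b = -2.7434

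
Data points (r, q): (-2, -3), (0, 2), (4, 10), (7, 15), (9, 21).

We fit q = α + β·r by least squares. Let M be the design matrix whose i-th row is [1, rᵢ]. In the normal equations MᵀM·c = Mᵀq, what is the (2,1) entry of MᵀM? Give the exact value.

Row 2 ↔ basis r, column 1 ↔ basis 1, so (MᵀM)_{2,1} = Σᵢ r = (-2)·(1) + (0)·(1) + (4)·(1) + (7)·(1) + (9)·(1) = 18.

18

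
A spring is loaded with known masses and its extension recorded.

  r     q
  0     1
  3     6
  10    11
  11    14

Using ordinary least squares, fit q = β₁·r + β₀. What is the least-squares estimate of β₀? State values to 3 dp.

β₀ = 1.721

The normal system MᵀM·[β₁, β₀]ᵀ = Mᵀq is [[230, 24]; [24, 4]]·[β₁, β₀]ᵀ = [282, 32]ᵀ.
det = 230·4 − 24² = 344.
β₁ = (282·4 − 24·32)/344 = 45/43; β₀ = (230·32 − 24·282)/344 = 74/43.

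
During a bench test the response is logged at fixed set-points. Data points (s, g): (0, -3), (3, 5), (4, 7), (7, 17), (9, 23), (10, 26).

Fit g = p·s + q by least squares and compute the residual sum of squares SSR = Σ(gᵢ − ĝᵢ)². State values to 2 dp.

SSR = 1.78

Compute the Gram sums: Σs·s = 255, Σs = 33, Σ1 = 6.
Right-hand side: Σs·g = 629, Σg = 75.
So AᵀA·[p, q]ᵀ = Aᵀg: [[255, 33]; [33, 6]]·[p, q]ᵀ = [629, 75]ᵀ.
Δ = 255·6 − 33² = 441.
p = (629·6 − 33·75)/441 = 433/147; q = (255·75 − 33·629)/441 = -544/147.
Residuals: 103/147, -20/147, -53/49, 4/49, 4/21, 12/49; SSR = 262/147.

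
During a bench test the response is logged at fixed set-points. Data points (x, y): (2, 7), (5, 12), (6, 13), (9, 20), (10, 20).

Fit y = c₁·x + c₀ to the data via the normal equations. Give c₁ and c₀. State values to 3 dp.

Sums needed: Σx·x = 246, Σx = 32, Σ1 = 5.
And Σx·y = 532, Σy = 72.
MᵀM·[c₁, c₀]ᵀ = Mᵀy becomes [[246, 32]; [32, 5]]·[c₁, c₀]ᵀ = [532, 72]ᵀ.
Determinant 246·5 − 32² = 206.
c₁ = (532·5 − 32·72)/206 = 178/103; c₀ = (246·72 − 32·532)/206 = 344/103.

c₁ = 1.728, c₀ = 3.340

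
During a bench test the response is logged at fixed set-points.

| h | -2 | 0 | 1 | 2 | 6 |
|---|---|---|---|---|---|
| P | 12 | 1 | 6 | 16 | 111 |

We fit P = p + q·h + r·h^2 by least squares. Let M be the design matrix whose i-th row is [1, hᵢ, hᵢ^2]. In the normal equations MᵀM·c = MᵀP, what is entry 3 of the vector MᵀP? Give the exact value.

Entry 3 ↔ basis h^2, so (MᵀP)_{3} = Σᵢ (h^2)·Pᵢ = (4)·(12) + (0)·(1) + (1)·(6) + (4)·(16) + (36)·(111) = 4114.

4114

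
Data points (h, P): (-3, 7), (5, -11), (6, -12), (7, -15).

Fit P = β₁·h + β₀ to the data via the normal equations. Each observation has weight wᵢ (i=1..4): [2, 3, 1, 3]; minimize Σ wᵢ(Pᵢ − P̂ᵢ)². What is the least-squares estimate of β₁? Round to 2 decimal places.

The normal equations are: 276·β₁ + 36·β₀ = -594;  36·β₁ + 9·β₀ = -76.
det = 276·9 − 36² = 1188.
β₁ = ((-594)·9 − 36·(-76))/1188 = -145/66; β₀ = (276·(-76) − 36·(-594))/1188 = 34/99.

β₁ = -2.20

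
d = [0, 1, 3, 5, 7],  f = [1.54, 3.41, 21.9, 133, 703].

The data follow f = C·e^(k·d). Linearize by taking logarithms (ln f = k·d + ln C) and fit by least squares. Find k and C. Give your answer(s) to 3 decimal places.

k = 0.885, C = 1.503

Taking logs, ln f = k·d + ln C, so regress ln f on d.
Sums: Σd = 16.0000, Σ(d)² = 84.0000, Σln f = 16.1907, Σd·ln f = 80.8254.
Normal system: [[84.0000, 16.0000]; [16.0000, 5]]·[k, ln C]ᵀ = [80.8254, 16.1907]ᵀ.
Solving (det = 164.0000): k = 0.88461, ln C = 0.40738, so C = exp(0.40738) = 1.50288.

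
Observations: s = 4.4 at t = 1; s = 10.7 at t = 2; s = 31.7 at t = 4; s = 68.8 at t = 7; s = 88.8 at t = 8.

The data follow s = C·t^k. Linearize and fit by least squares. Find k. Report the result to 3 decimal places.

Let Y = ln s. Fitting Y = k·ln t + ln C by least squares:
Σln t = 6.1048, Σ(ln t)² = 10.5129, Σln s = 16.0258, Σln t·ln s = 23.9971.
Equations: 10.5129·k + 6.1048·ln C = 23.9971;  6.1048·k + 5·ln C = 16.0258.
Solving (det = 15.2960): k = 1.44820, ln C = 1.43696.

k = 1.448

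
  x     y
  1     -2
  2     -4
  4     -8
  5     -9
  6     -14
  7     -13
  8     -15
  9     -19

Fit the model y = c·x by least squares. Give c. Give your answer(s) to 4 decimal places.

c = -2.0036

MᵀM·[c]ᵀ = Mᵀy reads: 276·c = -553.
(Σx·x = 276, Σx·y = -553.)
Hence c = -553 / 276 ≈ -2.00362.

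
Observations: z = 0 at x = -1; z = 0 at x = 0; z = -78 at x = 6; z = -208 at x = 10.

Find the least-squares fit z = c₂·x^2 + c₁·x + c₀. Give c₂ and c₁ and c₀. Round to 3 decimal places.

MᵀM·[c₂, c₁, c₀]ᵀ = Mᵀz reads: 11297·c₂ + 1215·c₁ + 137·c₀ = -23608;  1215·c₂ + 137·c₁ + 15·c₀ = -2548;  137·c₂ + 15·c₁ + 4·c₀ = -286.
Solving the 3×3 system (Gaussian elimination) gives c₂ = -4745/2446, c₁ = -59293/41582, c₀ = 6006/20791.

c₂ = -1.940, c₁ = -1.426, c₀ = 0.289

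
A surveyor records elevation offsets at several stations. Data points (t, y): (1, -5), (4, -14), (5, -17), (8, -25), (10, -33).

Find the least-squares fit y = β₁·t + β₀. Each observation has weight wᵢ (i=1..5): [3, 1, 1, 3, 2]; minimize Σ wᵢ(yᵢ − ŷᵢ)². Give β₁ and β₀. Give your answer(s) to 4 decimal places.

β₁ = -3.0131, β₀ = -1.8268

Sums needed: Σwᵢ·t·t = 436, Σwᵢ·t = 56, Σwᵢ·1 = 10.
For AᵀWy: Σwᵢ·t·y = -1416, Σwᵢ·y = -187.
AᵀWA·[β₁, β₀]ᵀ = AᵀWy becomes [[436, 56]; [56, 10]]·[β₁, β₀]ᵀ = [-1416, -187]ᵀ.
Δ = 436·10 − 56² = 1224.
β₁ = ((-1416)·10 − 56·(-187))/1224 = -461/153; β₀ = (436·(-187) − 56·(-1416))/1224 = -559/306.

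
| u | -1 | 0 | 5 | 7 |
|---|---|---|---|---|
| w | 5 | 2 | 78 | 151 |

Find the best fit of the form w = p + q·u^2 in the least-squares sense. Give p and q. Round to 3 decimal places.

p = 1.978, q = 3.041

Forming MᵀM = [[4, 75]; [75, 3027]] and Mᵀw = [236, 9354]ᵀ gives MᵀM·[p, q]ᵀ = Mᵀw.
Eliminating q: 3027·(row 1) − 75·(row 2) gives 6483·p = 3027·236 − 75·9354 = 12822, so p = 4274/2161.
Then q = (9354 − 75·(4274/2161))/3027 = 6572/2161.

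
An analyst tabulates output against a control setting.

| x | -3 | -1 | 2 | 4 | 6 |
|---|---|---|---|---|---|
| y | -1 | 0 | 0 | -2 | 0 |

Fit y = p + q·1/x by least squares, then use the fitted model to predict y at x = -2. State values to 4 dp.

With design matrix M, MᵀM = [[5, -5/12]; [-5/12, 209/144]] and Mᵀy = [-3, -1/6]ᵀ.
Determinant 5·(209/144) − (-5/12)² = 85/12.
p = ((-3)·(209/144) − (-5/12)·(-1/6))/(85/12) = -637/1020; q = (5·(-1/6) − (-5/12)·(-3))/(85/12) = -5/17.
At x = -2: ŷ = (-637/1020)·(1) + (-5/17)·(-1/2) = -487/1020.

ŷ = -0.4775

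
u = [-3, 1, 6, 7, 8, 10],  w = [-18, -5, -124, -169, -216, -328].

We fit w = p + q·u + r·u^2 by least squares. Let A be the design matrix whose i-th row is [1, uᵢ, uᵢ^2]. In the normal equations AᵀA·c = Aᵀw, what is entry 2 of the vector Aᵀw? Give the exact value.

Entry 2 ↔ basis u, so (Aᵀw)_{2} = Σᵢ (u)·wᵢ = (-3)·(-18) + (1)·(-5) + (6)·(-124) + (7)·(-169) + (8)·(-216) + (10)·(-328) = -6886.

-6886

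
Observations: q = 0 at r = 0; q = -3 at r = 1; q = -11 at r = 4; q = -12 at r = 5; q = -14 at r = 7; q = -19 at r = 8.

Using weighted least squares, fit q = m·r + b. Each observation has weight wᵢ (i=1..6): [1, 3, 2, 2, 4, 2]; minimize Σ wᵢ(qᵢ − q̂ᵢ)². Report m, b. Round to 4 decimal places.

m = -2.0633, b = -1.0633

Compute the Gram sums: Σwᵢ·r·r = 409, Σwᵢ·r = 65, Σwᵢ·1 = 14.
Moment sums: Σwᵢ·r·q = -913, Σwᵢ·q = -149.
Normal equations: [[409, 65]; [65, 14]]·[m, b]ᵀ = [-913, -149]ᵀ.
Δ = 409·14 − 65² = 1501.
m = ((-913)·14 − 65·(-149))/1501 = -163/79; b = (409·(-149) − 65·(-913))/1501 = -84/79.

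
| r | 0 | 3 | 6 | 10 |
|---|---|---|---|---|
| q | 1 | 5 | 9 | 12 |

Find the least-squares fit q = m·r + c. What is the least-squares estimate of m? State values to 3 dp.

m = 1.110

With design matrix A, AᵀA = [[145, 19]; [19, 4]] and Aᵀq = [189, 27]ᵀ.
Eliminating c: 4·(row 1) − 19·(row 2) gives 219·m = 4·189 − 19·27 = 243, so m = 81/73.
Then c = (27 − 19·(81/73))/4 = 108/73.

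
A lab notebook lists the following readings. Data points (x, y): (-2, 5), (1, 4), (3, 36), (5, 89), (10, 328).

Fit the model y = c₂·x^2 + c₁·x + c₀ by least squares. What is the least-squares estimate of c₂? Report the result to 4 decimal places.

c₂ = 2.9798

AᵀA·[c₂, c₁, c₀]ᵀ = Aᵀy reads: 10723·c₂ + 1145·c₁ + 139·c₀ = 35373;  1145·c₂ + 139·c₁ + 17·c₀ = 3827;  139·c₂ + 17·c₁ + 5·c₀ = 462.
Inverting the 3×3 Gram matrix, [c₂, c₁, c₀]ᵀ = [3683/1236, 3845/1236, -209/206]ᵀ.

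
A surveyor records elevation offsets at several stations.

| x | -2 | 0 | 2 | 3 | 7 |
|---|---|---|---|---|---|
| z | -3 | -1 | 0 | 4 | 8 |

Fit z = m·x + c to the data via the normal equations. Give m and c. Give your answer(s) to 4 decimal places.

m = 1.2609, c = -0.9217

The normal equations are: 66·m + 10·c = 74;  10·m + 5·c = 8.
Determinant 66·5 − 10² = 230.
m = (74·5 − 10·8)/230 = 29/23; c = (66·8 − 10·74)/230 = -106/115.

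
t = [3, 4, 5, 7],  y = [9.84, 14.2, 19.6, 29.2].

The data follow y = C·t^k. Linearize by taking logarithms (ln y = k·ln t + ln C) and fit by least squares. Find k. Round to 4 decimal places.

k = 1.2932

Taking logs, ln y = k·ln t + ln C, so regress ln y on ln t.
Σln t = 6.0403, Σ(ln t)² = 9.5056, Σln y = 11.2894, Σln t·ln y = 17.5449.
Equations: 9.5056·k + 6.0403·ln C = 17.5449;  6.0403·k + 4·ln C = 11.2894.
Solving (det = 1.5378): k = 1.29316, ln C = 0.86959.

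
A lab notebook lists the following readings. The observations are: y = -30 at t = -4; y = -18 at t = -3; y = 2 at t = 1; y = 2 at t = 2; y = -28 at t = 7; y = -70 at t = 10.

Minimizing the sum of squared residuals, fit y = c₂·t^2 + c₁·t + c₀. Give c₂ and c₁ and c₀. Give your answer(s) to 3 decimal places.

XᵀX·[c₂, c₁, c₀]ᵀ = Xᵀy reads: 12755·c₂ + 1261·c₁ + 179·c₀ = -9004;  1261·c₂ + 179·c₁ + 13·c₀ = -716;  179·c₂ + 13·c₁ + 6·c₀ = -142.
(Σt^2·t^2 = 12755, Σt^2·t = 1261, Σt^2 = 179, Σt·t = 179, Σt = 13, Σ1 = 6, Σt^2·y = -9004, Σt·y = -716, Σy = -142.)
Solving the 3×3 system (Gaussian elimination) gives c₂ = -90645/88996, c₁ = 283811/88996, c₀ = -4230/22249.

c₂ = -1.019, c₁ = 3.189, c₀ = -0.190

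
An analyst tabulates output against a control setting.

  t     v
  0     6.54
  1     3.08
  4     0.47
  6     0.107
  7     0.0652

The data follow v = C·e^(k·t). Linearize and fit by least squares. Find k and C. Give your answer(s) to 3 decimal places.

Linearized form: ln v = k·t + ln C. From the 5 transformed points,
Σt = 18.0000, Σ(t)² = 102.0000, Σln v = -2.7174, Σt·ln v = -34.4168.
Normal system: [[102.0000, 18.0000]; [18.0000, 5]]·[k, ln C]ᵀ = [-34.4168, -2.7174]ᵀ.
Δ = 102.0000·5 − (18.0000)² = 186.0000; k = (-34.4168·5 − 18.0000·-2.7174)/186.0000 = -0.66221, ln C = (102.0000·-2.7174 − 18.0000·-34.4168)/186.0000 = 1.84048, so C = exp(1.84048) = 6.29957.

k = -0.662, C = 6.300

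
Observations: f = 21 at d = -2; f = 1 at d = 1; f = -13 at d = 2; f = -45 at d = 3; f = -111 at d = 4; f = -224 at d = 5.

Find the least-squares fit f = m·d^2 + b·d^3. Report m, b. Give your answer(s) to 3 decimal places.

Sums needed: Σd^2·d^2 = 995, Σd^2·d^3 = 4393, Σd^3·d^3 = 20579.
For Xᵀf: Σd^2·f = -7748, Σd^3·f = -36590.
Δ = 995·20579 − 4393² = 1177656.
m = ((-7748)·20579 − 4393·(-36590))/1177656 = 646889/588828; b = (995·(-36590) − 4393·(-7748))/1177656 = -1185043/588828.

m = 1.099, b = -2.013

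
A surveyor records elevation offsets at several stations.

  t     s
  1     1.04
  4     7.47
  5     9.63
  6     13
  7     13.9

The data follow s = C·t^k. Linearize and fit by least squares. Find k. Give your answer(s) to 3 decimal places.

Let Y = ln s. Fitting Y = k·ln t + ln C by least squares:
Σln t = 6.7334, Σ(ln t)² = 11.5091, Σln s = 9.5118, Σln t·ln s = 16.1501.
Equations: 11.5091·k + 6.7334·ln C = 16.1501;  6.7334·k + 5·ln C = 9.5118.
Slope k = (n·Σln t·ln s − Σln t·Σln s)/(n·Σ(ln t)² − (Σln t)²) = (5·16.1501 − 6.7334·9.5118)/12.2067 = 1.36838; ln C = (Σln s − k·Σln t)/n = 0.05960.

k = 1.368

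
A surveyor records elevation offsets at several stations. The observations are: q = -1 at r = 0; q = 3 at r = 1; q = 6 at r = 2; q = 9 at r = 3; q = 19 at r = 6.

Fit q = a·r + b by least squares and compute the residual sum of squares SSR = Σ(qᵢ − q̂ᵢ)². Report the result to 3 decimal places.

Sums needed: Σr·r = 50, Σr = 12, Σ1 = 5.
Right-hand side: Σr·q = 156, Σq = 36.
MᵀM·[a, b]ᵀ = Mᵀq becomes [[50, 12]; [12, 5]]·[a, b]ᵀ = [156, 36]ᵀ.
Determinant 50·5 − 12² = 106.
a = (156·5 − 12·36)/106 = 174/53; b = (50·36 − 12·156)/106 = -36/53.
Residuals: -17/53, 21/53, 6/53, -9/53, -1/53; SSR = 16/53.

SSR = 0.302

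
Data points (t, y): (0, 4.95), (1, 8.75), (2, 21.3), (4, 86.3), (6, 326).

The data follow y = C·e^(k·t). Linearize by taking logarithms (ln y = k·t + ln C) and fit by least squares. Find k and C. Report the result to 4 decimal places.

Taking logs, ln y = k·t + ln C, so regress ln y on t.
Σt = 13.0000, Σ(t)² = 57.0000, Σln y = 17.0719, Σt·ln y = 60.8392.
Equations: 57.0000·k + 13.0000·ln C = 60.8392;  13.0000·k + 5·ln C = 17.0719.
Solving (det = 116.0000): k = 0.70915, ln C = 1.57058, so C = exp(1.57058) = 4.80945.

k = 0.7092, C = 4.8095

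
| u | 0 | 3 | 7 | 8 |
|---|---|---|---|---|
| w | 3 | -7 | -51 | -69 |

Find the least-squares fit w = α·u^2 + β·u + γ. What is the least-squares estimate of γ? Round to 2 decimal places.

γ = 2.90

Entries of AᵀA: Σu^2·u^2 = 6578, Σu^2·u = 882, Σu^2 = 122, Σu·u = 122, Σu = 18, Σ1 = 4.
Right-hand side: Σu^2·w = -6978, Σu·w = -930, Σw = -124.
AᵀA·[α, β, γ]ᵀ = Aᵀw becomes [[6578, 882, 122]; [882, 122, 18]; [122, 18, 4]]·[α, β, γ]ᵀ = [-6978, -930, -124]ᵀ.
Row-reducing yields α = -895/781, β = 183/781, γ = 2263/781.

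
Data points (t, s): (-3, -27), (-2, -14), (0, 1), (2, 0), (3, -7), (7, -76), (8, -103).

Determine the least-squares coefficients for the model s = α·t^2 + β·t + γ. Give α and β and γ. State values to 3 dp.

α = -2.051, β = 3.359, γ = 1.241

Entries of AᵀA: Σt^2·t^2 = 6691, Σt^2·t = 855, Σt^2 = 139, Σt·t = 139, Σt = 15, Σ1 = 7.
Right-hand side: Σt^2·s = -10678, Σt·s = -1268, Σs = -226.
So AᵀA·[α, β, γ]ᵀ = Aᵀs: [[6691, 855, 139]; [855, 139, 15]; [139, 15, 7]]·[α, β, γ]ᵀ = [-10678, -1268, -226]ᵀ.
Solving the 3×3 system (Gaussian elimination) gives α = -65577/31976, β = 107393/31976, γ = 1417/1142.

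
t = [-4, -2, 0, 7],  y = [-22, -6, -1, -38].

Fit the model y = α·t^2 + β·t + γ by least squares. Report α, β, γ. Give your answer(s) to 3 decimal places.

Sums needed: Σt^2·t^2 = 2673, Σt^2·t = 271, Σt^2 = 69, Σt·t = 69, Σt = 1, Σ1 = 4.
And Σt^2·y = -2238, Σt·y = -166, Σy = -67.
Normal equations: [[2673, 271, 69]; [271, 69, 1]; [69, 1, 4]]·[α, β, γ]ᵀ = [-2238, -166, -67]ᵀ.
Inverting the 3×3 Gram matrix, [α, β, γ]ᵀ = [-14613/15020, 106641/75100, -12107/37550]ᵀ.

α = -0.973, β = 1.420, γ = -0.322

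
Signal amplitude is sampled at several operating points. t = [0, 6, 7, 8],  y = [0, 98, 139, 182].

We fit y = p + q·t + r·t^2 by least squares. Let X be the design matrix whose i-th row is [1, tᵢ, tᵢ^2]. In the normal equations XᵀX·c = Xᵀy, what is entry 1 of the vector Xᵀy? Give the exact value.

419

Entry 1 ↔ basis 1, so (Xᵀy)_{1} = Σᵢ yᵢ = (1)·(0) + (1)·(98) + (1)·(139) + (1)·(182) = 419.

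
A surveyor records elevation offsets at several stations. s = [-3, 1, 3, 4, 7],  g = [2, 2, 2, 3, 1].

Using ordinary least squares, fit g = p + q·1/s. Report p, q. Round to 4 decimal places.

Setting ∂/∂p … = 0 gives: 5·p + (39/28)·q = 10;  (39/28)·p + (9209/7056)·q = 81/28.
Determinant 5·(9209/7056) − (39/28)² = 8089/1764.
p = (10·(9209/7056) − (39/28)·(81/28))/(8089/1764) = 63659/32356; q = (5·(81/28) − (39/28)·10)/(8089/1764) = 945/8089.

p = 1.9675, q = 0.1168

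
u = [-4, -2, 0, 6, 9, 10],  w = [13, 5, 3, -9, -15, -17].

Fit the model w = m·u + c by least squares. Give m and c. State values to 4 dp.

m = -2.0226, c = 3.0716

Compute the Gram sums: Σu·u = 237, Σu = 19, Σ1 = 6.
For Mᵀw: Σu·w = -421, Σw = -20.
Eliminating c: 6·(row 1) − 19·(row 2) gives 1061·m = 6·(-421) − 19·(-20) = -2146, so m = -2146/1061.
Then c = ((-20) − 19·(-2146/1061))/6 = 3259/1061.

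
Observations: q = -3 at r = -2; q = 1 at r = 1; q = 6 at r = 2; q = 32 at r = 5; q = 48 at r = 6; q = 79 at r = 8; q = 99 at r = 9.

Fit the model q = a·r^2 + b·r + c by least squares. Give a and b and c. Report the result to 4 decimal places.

MᵀM·[a, b, c]ᵀ = Mᵀq reads: 12611·a + 1583·b + 215·c = 15616;  1583·a + 215·b + 29·c = 1990;  215·a + 29·b + 7·c = 262.
(Σr^2·r^2 = 12611, Σr^2·r = 1583, Σr^2 = 215, Σr·r = 215, Σr = 29, Σ1 = 7, Σr^2·q = 15616, Σr·q = 1990, Σq = 262.)
Solving the 3×3 system (Gaussian elimination) gives a = 53514/52843, b = 113363/52843, c = -135453/52843.

a = 1.0127, b = 2.1453, c = -2.5633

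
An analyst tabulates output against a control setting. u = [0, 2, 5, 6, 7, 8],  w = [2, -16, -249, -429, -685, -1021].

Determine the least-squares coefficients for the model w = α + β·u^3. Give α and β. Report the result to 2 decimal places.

α = 1.02, β = -2.00

Compute the Gram sums: Σ1 = 6, Σu^3 = 1204, Σu^3·u^3 = 442138.
And Σw = -2398, Σu^3·w = -881624.
Normal equations: [[6, 1204]; [1204, 442138]]·[α, β]ᵀ = [-2398, -881624]ᵀ.
Δ = 6·442138 − 1204² = 1203212.
α = ((-2398)·442138 − 1204·(-881624))/1203212 = 307093/300803; β = (6·(-881624) − 1204·(-2398))/1203212 = -600638/300803.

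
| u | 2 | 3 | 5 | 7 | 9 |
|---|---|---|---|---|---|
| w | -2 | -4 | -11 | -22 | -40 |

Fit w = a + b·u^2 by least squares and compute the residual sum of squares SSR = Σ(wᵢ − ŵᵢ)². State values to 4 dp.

MᵀM·[a, b]ᵀ = Mᵀw reads: 5·a + 168·b = -79;  168·a + 9684·b = -4637.
Determinant 5·9684 − 168² = 20196.
a = ((-79)·9684 − 168·(-4637))/20196 = 1165/1683; b = (5·(-4637) − 168·(-79))/20196 = -9913/20196.
Residuals: -3680/5049, -1849/6732, 11689/20196, 2495/1836, -6289/6732; SSR = 73939/20196.

SSR = 3.6611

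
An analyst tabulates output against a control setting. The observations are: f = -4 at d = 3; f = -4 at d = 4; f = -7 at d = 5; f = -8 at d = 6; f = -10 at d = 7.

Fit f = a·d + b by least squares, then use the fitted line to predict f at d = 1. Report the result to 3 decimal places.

AᵀA·[a, b]ᵀ = Aᵀf reads: 135·a + 25·b = -181;  25·a + 5·b = -33.
Eliminating b: 5·(row 1) − 25·(row 2) gives 50·a = 5·(-181) − 25·(-33) = -80, so a = -8/5.
Then b = ((-33) − 25·(-8/5))/5 = 7/5.
At d = 1: f̂ = (-8/5)·(1) + (7/5)·(1) = -1/5.

f̂ = -0.200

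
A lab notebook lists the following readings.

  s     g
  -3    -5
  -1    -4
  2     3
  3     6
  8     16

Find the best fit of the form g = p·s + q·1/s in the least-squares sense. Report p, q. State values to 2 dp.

Setting ∂/∂p … = 0 gives: 87·p + 5·q = 171;  5·p + (857/576)·q = 67/6.
(Σs·s = 87, Σs·1/s = 5, Σ1/s·1/s = 857/576, Σs·g = 171, Σ1/s·g = 67/6.)
Determinant 87·(857/576) − 5² = 20053/192.
p = (171·(857/576) − 5·(67/6))/(20053/192) = 38129/20053; q = (87·(67/6) − 5·171)/(20053/192) = 22368/20053.

p = 1.90, q = 1.12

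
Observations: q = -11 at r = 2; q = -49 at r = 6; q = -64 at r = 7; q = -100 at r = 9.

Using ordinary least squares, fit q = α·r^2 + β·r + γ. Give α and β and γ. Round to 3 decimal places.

α = -1.066, β = -0.986, γ = -4.755

The normal equations are: 10274·α + 1296·β + 170·γ = -13044;  1296·α + 170·β + 24·γ = -1664;  170·α + 24·β + 4·γ = -224.
(Σr^2·r^2 = 10274, Σr^2·r = 1296, Σr^2 = 170, Σr·r = 170, Σr = 24, Σ1 = 4, Σr^2·q = -13044, Σr·q = -1664, Σq = -224.)
Row-reducing yields α = -1652/1549, β = -1528/1549, γ = -7366/1549.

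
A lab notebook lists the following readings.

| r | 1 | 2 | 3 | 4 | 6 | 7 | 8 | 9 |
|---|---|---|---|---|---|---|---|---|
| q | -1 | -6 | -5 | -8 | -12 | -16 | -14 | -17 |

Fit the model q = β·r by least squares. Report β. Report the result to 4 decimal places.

Compute the Gram sums: Σr·r = 260.
Moment sums: Σr·q = -509.
β = (-509)/260 = -1.95769.

β = -1.9577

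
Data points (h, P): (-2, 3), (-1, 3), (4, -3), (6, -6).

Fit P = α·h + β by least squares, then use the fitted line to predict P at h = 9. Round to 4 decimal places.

From the data, Σh·h = 57, Σh = 7, Σ1 = 4.
Right-hand side: Σh·P = -57, ΣP = -3.
So AᵀA·[α, β]ᵀ = AᵀP: [[57, 7]; [7, 4]]·[α, β]ᵀ = [-57, -3]ᵀ.
det = 57·4 − 7² = 179.
α = ((-57)·4 − 7·(-3))/179 = -207/179; β = (57·(-3) − 7·(-57))/179 = 228/179.
At h = 9: P̂ = (-207/179)·(9) + (228/179)·(1) = -1635/179.

P̂ = -9.1341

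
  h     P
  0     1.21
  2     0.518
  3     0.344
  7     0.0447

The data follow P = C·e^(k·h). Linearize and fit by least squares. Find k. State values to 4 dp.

Taking logs, ln P = k·h + ln C, so regress ln P on h.
Σh = 12.0000, Σ(h)² = 62.0000, Σln P = -4.6421, Σh·ln P = -26.2714.
Normal system: [[62.0000, 12.0000]; [12.0000, 4]]·[k, ln C]ᵀ = [-26.2714, -4.6421]ᵀ.
Solving (det = 104.0000): k = -0.47482, ln C = 0.26393.

k = -0.4748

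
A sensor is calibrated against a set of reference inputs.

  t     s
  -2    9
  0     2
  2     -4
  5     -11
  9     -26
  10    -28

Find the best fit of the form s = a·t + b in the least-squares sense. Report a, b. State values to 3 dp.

a = -3.076, b = 2.638

Sums needed: Σt·t = 214, Σt = 24, Σ1 = 6.
For Mᵀs: Σt·s = -595, Σs = -58.
det = 214·6 − 24² = 708.
a = ((-595)·6 − 24·(-58))/708 = -363/118; b = (214·(-58) − 24·(-595))/708 = 467/177.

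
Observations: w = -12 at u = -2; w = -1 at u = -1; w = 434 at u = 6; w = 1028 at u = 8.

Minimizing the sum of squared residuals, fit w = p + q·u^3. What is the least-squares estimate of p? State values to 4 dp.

p = 2.2799

From the data, Σ1 = 4, Σu^3 = 719, Σu^3·u^3 = 308865.
Right-hand side: Σw = 1449, Σu^3·w = 620177.
So MᵀM·[p, q]ᵀ = Mᵀw: [[4, 719]; [719, 308865]]·[p, q]ᵀ = [1449, 620177]ᵀ.
Δ = 4·308865 − 719² = 718499.
p = (1449·308865 − 719·620177)/718499 = 1638122/718499; q = (4·620177 − 719·1449)/718499 = 1438877/718499.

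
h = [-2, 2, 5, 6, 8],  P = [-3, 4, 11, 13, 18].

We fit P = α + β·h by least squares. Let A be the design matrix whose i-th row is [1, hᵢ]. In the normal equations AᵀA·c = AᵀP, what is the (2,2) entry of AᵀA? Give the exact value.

133

Row 2 ↔ basis h, column 2 ↔ basis h, so (AᵀA)_{2,2} = Σᵢ (h)·(h) = (-2)·(-2) + (2)·(2) + (5)·(5) + (6)·(6) + (8)·(8) = 133.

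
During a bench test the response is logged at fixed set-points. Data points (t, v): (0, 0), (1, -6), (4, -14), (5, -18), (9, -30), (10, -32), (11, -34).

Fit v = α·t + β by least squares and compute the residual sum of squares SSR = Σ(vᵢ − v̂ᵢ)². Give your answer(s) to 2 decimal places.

The normal equations are: 344·α + 40·β = -1116;  40·α + 7·β = -134.
(Σt·t = 344, Σt = 40, Σ1 = 7, Σt·v = -1116, Σv = -134.)
Δ = 344·7 − 40² = 808.
α = ((-1116)·7 − 40·(-134))/808 = -613/202; β = (344·(-134) − 40·(-1116))/808 = -182/101.
Residuals: 182/101, -235/202, -6/101, -207/202, -179/202, 15/101, 239/202; SSR = 794/101.

SSR = 7.86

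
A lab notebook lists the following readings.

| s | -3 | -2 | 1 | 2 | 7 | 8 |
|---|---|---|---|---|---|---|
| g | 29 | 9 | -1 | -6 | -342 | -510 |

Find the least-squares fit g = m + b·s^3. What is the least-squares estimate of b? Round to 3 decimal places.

Forming MᵀM = [[6, 829]; [829, 380651]] and Mᵀg = [-821, -379330]ᵀ gives MᵀM·[m, b]ᵀ = Mᵀg.
Eliminating b: 380651·(row 1) − 829·(row 2) gives 1596665·m = 380651·(-821) − 829·(-379330) = 1950099, so m = 1950099/1596665.
Then b = ((-379330) − 829·(1950099/1596665))/380651 = -1595371/1596665.

b = -0.999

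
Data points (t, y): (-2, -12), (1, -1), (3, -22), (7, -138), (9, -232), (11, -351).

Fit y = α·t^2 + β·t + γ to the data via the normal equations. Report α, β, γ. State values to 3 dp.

α = -3.008, β = 1.054, γ = 1.757

Entries of XᵀX: Σt^2·t^2 = 23701, Σt^2·t = 2423, Σt^2 = 265, Σt·t = 265, Σt = 29, Σ1 = 6.
Moment sums: Σt^2·y = -68272, Σt·y = -6958, Σy = -756.
XᵀX·[α, β, γ]ᵀ = Xᵀy becomes [[23701, 2423, 265]; [2423, 265, 29]; [265, 29, 6]]·[α, β, γ]ᵀ = [-68272, -6958, -756]ᵀ.
Solving the 3×3 system (Gaussian elimination) gives α = -248879/82740, β = 87223/82740, γ = 24223/13790.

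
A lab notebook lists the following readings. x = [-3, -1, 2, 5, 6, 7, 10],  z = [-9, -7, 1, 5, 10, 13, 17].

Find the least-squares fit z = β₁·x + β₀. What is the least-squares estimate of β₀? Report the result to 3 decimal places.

β₀ = -3.601

Setting ∂/∂β₁ … = 0 gives: 224·β₁ + 26·β₀ = 382;  26·β₁ + 7·β₀ = 30.
det = 224·7 − 26² = 892.
β₁ = (382·7 − 26·30)/892 = 947/446; β₀ = (224·30 − 26·382)/892 = -803/223.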